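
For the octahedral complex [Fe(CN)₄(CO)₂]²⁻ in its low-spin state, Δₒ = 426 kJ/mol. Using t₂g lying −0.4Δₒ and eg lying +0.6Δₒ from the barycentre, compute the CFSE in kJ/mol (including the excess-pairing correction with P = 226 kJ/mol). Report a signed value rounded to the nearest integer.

-570

Ligand charges: 4×(-1) from CN⁻ and 2×(+0) from CO sum to -4; with overall charge -2, Fe is +2.
Fe is in group 8, so Fe²⁺ is d⁶ (8 − 2 = 6).
The d⁶ electrons fill as t₂g⁶ eg⁰.
CFSE(orbital) = 6×(-0.4Δₒ) + 0×(0.6Δₒ) = -2.4Δₒ; with Δₒ = 426 kJ/mol that is -1022 kJ/mol.
High-spin d⁶ would be t₂g⁴ eg² with 1 pair; low-spin has 3, so 2 excess pairs cost +2P = +452 kJ/mol.
Overall CFSE = -1022 + 452 = -570 kJ/mol.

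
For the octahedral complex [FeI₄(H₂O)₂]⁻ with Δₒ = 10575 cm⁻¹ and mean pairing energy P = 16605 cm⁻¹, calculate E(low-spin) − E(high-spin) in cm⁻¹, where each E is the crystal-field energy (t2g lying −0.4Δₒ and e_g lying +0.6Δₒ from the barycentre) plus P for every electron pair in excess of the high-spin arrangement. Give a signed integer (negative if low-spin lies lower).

12060

Ligand charges: 4×(-1) from I⁻ and 2×(+0) from H₂O sum to -4; with overall charge -1, Fe is +3.
Group 8 minus oxidation state +3 gives a d⁵ configuration for Fe³⁺.
High-spin: t2g^3 e_g^2, CFSE = 0.0Δₒ = 0 cm⁻¹.
For low-spin the configuration is t2g^5 e_g^0: orbital energy -2.0 × 10575 = -21150 cm⁻¹, and 2 additional pairs relative to high-spin add 33210 cm⁻¹, giving 12060 cm⁻¹.
The difference is 12060 − (0) = 12060 cm⁻¹, so high-spin lies lower.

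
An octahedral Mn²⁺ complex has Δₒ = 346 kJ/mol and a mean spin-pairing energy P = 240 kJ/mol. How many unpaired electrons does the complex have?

1

Group 7 minus oxidation state +2 gives a d⁵ configuration for Mn²⁺.
Since Δₒ = 346 kJ/mol > P = 240 kJ/mol, the complex adopts the low-spin configuration.
That gives t₂g⁵ eg⁰.
Unpaired electrons: 1.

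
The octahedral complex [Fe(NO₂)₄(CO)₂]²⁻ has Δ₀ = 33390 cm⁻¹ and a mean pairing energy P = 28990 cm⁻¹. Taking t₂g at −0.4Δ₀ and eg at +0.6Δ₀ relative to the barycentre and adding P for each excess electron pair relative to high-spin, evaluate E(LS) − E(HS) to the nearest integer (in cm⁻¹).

-8800

Ligand charges: 4×(-1) from NO₂⁻ and 2×(+0) from CO sum to -4; with overall charge -2, Fe is +2.
Fe is in group 8, so Fe²⁺ is d⁶ (8 − 2 = 6).
In the high-spin limit (t₂g⁴ eg²) the orbital term is -0.4Δ₀ = -13356 cm⁻¹, with no excess pairing.
Low-spin t₂g⁶ eg⁰ gives -2.4Δ₀ = -80136 cm⁻¹, but forming 2 extra pairs costs 2P = 57980 cm⁻¹, so E(LS) = -80136 + 57980 = -22156 cm⁻¹.
The difference is -22156 − (-13356) = -8800 cm⁻¹, so low-spin lies lower.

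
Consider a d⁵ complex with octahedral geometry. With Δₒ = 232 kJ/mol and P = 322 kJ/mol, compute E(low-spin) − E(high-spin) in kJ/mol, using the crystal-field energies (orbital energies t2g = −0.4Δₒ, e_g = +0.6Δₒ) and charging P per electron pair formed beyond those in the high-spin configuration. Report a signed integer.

In the high-spin limit (t2g^3 e_g^2) the orbital term is 0.0Δₒ = 0 kJ/mol, with no excess pairing.
For low-spin the configuration is t2g^5 e_g^0: orbital energy -2.0 × 232 = -464 kJ/mol, and 2 additional pairs relative to high-spin add 644 kJ/mol, giving 180 kJ/mol.
Thus E(LS) − E(HS) = 180 kJ/mol.

180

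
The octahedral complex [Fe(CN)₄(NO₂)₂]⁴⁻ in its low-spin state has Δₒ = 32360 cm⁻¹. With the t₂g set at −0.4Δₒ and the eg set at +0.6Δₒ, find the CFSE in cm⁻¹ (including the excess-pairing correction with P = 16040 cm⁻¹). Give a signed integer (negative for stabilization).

-45584

Ligand charges: 4×(-1) from CN⁻ and 2×(-1) from NO₂⁻ sum to -6; with overall charge -4, Fe is +2.
Fe is in group 8, so Fe²⁺ is d⁶ (8 − 2 = 6).
Electron filling gives t₂g⁶ eg⁰.
CFSE(orbital) = 6×(-0.4Δₒ) + 0×(0.6Δₒ) = -2.4Δₒ; with Δₒ = 32360 cm⁻¹ that is -77664 cm⁻¹.
High-spin d⁶ would be t₂g⁴ eg² with 1 pair; low-spin has 3, so 2 excess pairs cost +2P = +32080 cm⁻¹.
Combining: -77664 + 32080 = -45584 cm⁻¹.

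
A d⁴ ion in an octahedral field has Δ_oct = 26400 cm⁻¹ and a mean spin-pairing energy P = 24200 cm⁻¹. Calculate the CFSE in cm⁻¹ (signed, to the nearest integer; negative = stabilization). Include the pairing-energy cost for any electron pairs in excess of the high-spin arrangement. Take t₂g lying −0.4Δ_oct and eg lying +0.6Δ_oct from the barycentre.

-18040

Δ_oct > P, so pairing is preferred: the ground state is low-spin.
That gives t₂g⁴ eg⁰.
Orbital CFSE = -1.6Δ_oct = -1.6 × 26400 = -42240 cm⁻¹.
Excess pairs vs high-spin: 1 − 0 = 1; pairing cost = +24200 cm⁻¹.
Net CFSE = -42240 + 24200 = -18040 cm⁻¹.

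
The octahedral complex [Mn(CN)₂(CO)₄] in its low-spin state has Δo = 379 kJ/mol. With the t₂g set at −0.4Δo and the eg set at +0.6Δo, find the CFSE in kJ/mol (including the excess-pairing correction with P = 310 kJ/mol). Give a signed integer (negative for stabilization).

Ligand charges: 2×(-1) from CN⁻ and 4×(+0) from CO sum to -2; with overall charge +0, Mn is +2.
Mn is in group 7, so Mn²⁺ is d⁵ (7 − 2 = 5).
Configuration: t₂g⁵ eg⁰.
The orbital stabilization is -2.0Δo = -2.0 × 379 = -758 kJ/mol.
Relative to high-spin t₂g³ eg² (0 paired), the low-spin configuration has 2 additional pairs, contributing +2 × 310 = +620 kJ/mol.
Overall CFSE = -758 + 620 = -138 kJ/mol.

-138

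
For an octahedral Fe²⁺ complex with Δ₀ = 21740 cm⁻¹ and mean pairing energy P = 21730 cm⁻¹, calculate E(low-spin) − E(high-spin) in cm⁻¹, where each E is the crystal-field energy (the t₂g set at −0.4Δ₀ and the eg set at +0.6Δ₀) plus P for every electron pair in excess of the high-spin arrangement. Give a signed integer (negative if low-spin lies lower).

Group 8 minus oxidation state +2 gives a d⁶ configuration for Fe²⁺.
In the high-spin limit (t₂g⁴ eg²) the orbital term is -0.4Δ₀ = -8696 cm⁻¹, with no excess pairing.
Low-spin: t₂g⁶ eg⁰, orbital CFSE = -2.4Δ₀ = -52176 cm⁻¹; plus 2 excess pairs × P = +43460 cm⁻¹; total -8716 cm⁻¹.
The difference is -8716 − (-8696) = -20 cm⁻¹, so low-spin lies lower.

-20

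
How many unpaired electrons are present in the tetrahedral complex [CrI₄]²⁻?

Each I⁻ contributes -1; 4 × (-1) = -4. With overall charge -2, Cr is in the +2 oxidation state.
Cr²⁺: group 6, so d-count = 6 − 2 = 4.
Tetrahedral fields are weak (Δₜ ≈ 4/9 Δₒ), so electrons fill high-spin.
Configuration: e² t₂², giving 4 unpaired electrons.

4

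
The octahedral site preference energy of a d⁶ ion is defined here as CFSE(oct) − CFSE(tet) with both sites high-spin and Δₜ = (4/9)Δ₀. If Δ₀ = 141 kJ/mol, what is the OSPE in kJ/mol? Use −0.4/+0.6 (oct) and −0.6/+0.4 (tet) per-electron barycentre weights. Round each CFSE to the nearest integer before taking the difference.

In an octahedral site d⁶ (HS) is t₂g⁴ eg², giving CFSE(oct) = -0.4Δ₀ = -56 kJ/mol.
Tetrahedral e³ t₂³ gives -0.6Δₜ = -0.6 × (4/9) × 141 = -38 kJ/mol.
Subtracting, OSPE = -56 − (-38) = -18 kJ/mol.

-18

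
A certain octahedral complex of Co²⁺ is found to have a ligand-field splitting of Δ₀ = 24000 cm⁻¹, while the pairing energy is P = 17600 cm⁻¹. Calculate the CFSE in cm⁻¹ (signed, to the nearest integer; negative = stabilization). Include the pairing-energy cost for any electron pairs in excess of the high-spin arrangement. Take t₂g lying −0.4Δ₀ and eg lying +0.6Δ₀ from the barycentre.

Co is in group 9, so Co²⁺ is d⁷ (9 − 2 = 7).
Here Δ₀ > P (24000 > 17600), so the low-spin state is favoured.
Filling d⁷ accordingly: t₂g⁶ eg¹.
Orbital CFSE = -1.8Δ₀ = -1.8 × 24000 = -43200 cm⁻¹.
Excess pairs vs high-spin: 3 − 2 = 1; pairing cost = +17600 cm⁻¹.
Net CFSE = -43200 + 17600 = -25600 cm⁻¹.

-25600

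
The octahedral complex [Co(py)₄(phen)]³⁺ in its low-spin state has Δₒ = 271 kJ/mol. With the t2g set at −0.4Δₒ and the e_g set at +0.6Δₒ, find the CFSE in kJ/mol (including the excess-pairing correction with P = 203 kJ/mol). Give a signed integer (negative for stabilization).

-244

Ligand charges: 4×(+0) from py and 1×(+0) from phen sum to +0; with overall charge +3, Co is +3.
Co³⁺: group 9, so d-count = 9 − 3 = 6.
Electron filling gives t2g^6 e_g^0.
Orbital CFSE = 6(-0.4) + 0(0.6) = -2.4Δₒ = -2.4 × 271 = -650 kJ/mol.
Pairing penalty: 3 pairs vs 1 in the high-spin reference → 2 extra × P = 406 kJ/mol.
Net CFSE = -650 + 406 = -244 kJ/mol.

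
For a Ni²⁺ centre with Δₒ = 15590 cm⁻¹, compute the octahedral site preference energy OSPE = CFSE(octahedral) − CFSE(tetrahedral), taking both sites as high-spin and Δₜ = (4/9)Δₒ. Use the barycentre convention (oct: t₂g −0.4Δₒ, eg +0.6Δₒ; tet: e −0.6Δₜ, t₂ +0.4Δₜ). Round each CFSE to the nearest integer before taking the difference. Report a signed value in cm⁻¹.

-13165

Ni²⁺: group 10, so d-count = 10 − 2 = 8.
Octahedral high-spin t2g^6 e_g^2: CFSE = -1.2 × 15590 = -18708 cm⁻¹.
Tetrahedral: e^4 t2^4, CFSE = 4(−0.6) + 4(+0.4) = -0.8Δₜ = -0.8 × (4/9) × 15590 = -5543 cm⁻¹.
OSPE = -18708 − (-5543) = -13165 cm⁻¹.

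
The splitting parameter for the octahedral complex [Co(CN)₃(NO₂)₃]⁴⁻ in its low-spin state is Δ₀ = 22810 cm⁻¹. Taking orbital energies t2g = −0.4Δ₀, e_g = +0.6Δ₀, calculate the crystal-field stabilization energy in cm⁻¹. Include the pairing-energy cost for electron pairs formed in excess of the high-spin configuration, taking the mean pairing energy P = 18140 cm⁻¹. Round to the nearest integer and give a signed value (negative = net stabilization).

Ligand charges: 3×(-1) from CN⁻ and 3×(-1) from NO₂⁻ sum to -6; with overall charge -4, Co is +2.
Co sits in group 9; removing 2 electrons leaves Co²⁺ with 9 − 2 = 7 d electrons.
The d⁷ electrons fill as t2g^6 e_g^1.
Orbital CFSE = 6(-0.4) + 1(0.6) = -1.8Δ₀ = -1.8 × 22810 = -41058 cm⁻¹.
Pairing penalty: 3 pairs vs 2 in the high-spin reference → 1 extra × P = 18140 cm⁻¹.
Net CFSE = -41058 + 18140 = -22918 cm⁻¹.

-22918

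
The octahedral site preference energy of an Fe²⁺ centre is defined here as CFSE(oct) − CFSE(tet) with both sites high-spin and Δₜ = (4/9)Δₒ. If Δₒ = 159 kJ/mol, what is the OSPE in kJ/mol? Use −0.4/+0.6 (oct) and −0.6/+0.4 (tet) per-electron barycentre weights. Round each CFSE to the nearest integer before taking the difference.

Fe sits in group 8; removing 2 electrons leaves Fe²⁺ with 8 − 2 = 6 d electrons.
Octahedral (high-spin): t₂g⁴ eg², CFSE = 4(−0.4) + 2(+0.6) = -0.4Δₒ = -0.4 × 159 = -64 kJ/mol.
Tetrahedral: e³ t₂³, CFSE = 3(−0.6) + 3(+0.4) = -0.6Δₜ = -0.6 × (4/9) × 159 = -42 kJ/mol.
OSPE = CFSE(oct) − CFSE(tet) = -64 − (-42) = -22 kJ/mol.

-22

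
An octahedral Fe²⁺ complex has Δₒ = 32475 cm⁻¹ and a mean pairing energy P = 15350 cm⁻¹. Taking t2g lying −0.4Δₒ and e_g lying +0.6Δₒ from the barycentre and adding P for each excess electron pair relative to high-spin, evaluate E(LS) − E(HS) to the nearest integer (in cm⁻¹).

-34250

Fe²⁺: group 8, so d-count = 8 − 2 = 6.
In the high-spin limit (t2g^4 e_g^2) the orbital term is -0.4Δₒ = -12990 cm⁻¹, with no excess pairing.
Low-spin: t2g^6 e_g^0, orbital CFSE = -2.4Δₒ = -77940 cm⁻¹; plus 2 excess pairs × P = +30700 cm⁻¹; total -47240 cm⁻¹.
The difference is -47240 − (-12990) = -34250 cm⁻¹, so low-spin lies lower.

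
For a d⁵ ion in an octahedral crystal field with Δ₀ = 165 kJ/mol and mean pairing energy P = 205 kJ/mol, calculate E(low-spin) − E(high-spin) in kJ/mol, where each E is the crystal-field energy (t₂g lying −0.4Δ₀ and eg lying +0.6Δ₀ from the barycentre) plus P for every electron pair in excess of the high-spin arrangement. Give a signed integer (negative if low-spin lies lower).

High-spin d⁵ fills as t₂g³ eg² with CFSE 3(−0.4) + 2(+0.6) = 0.0Δ₀ = 0 kJ/mol.
Low-spin t₂g⁵ eg⁰ gives -2.0Δ₀ = -330 kJ/mol, but forming 2 extra pairs costs 2P = 410 kJ/mol, so E(LS) = -330 + 410 = 80 kJ/mol.
Thus E(LS) − E(HS) = 80 kJ/mol.

80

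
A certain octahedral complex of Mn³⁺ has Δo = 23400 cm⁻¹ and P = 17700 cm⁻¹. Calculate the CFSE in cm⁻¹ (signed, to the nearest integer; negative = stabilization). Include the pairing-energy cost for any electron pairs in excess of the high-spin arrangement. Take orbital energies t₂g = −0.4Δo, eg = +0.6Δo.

-19740

Mn is in group 7, so Mn³⁺ is d⁴ (7 − 3 = 4).
Here Δo > P (23400 > 17700), so the low-spin state is favoured.
Configuration: t₂g⁴ eg⁰.
Orbital CFSE = -1.6Δo = -1.6 × 23400 = -37440 cm⁻¹.
Excess pairs vs high-spin: 1 − 0 = 1; pairing cost = +17700 cm⁻¹.
Net CFSE = -37440 + 17700 = -19740 cm⁻¹.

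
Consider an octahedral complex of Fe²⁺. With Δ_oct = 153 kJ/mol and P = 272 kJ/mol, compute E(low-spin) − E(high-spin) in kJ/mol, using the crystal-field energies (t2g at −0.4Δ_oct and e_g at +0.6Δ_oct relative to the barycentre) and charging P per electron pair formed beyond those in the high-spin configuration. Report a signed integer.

Fe is in group 8, so Fe²⁺ is d⁶ (8 − 2 = 6).
High-spin: t2g^4 e_g^2, CFSE = -0.4Δ_oct = -61 kJ/mol.
For low-spin the configuration is t2g^6 e_g^0: orbital energy -2.4 × 153 = -367 kJ/mol, and 2 additional pairs relative to high-spin add 544 kJ/mol, giving 177 kJ/mol.
Thus E(LS) − E(HS) = 238 kJ/mol.

238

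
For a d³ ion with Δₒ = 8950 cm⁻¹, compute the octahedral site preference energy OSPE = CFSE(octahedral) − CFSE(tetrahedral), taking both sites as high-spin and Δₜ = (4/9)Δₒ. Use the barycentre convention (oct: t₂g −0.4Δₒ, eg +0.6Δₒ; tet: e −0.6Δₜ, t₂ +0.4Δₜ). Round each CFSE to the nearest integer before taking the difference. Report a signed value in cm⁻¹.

Octahedral high-spin t₂g³ eg⁰: CFSE = -1.2 × 8950 = -10740 cm⁻¹.
In a tetrahedral site the filling is e² t₂¹: CFSE(tet) = -0.8Δₜ = -0.8 × (4/9)(8950) = -3182 cm⁻¹.
Subtracting, OSPE = -10740 − (-3182) = -7558 cm⁻¹.

-7558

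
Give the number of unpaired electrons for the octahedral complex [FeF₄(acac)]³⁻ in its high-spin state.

4

Ligand charges: 4×(-1) from F⁻ and 1×(-1) from acac⁻ sum to -5; with overall charge -3, Fe is +2.
Fe is in group 8, so Fe²⁺ is d⁶ (8 − 2 = 6).
Configuration: t₂g⁴ eg², giving 4 unpaired electrons.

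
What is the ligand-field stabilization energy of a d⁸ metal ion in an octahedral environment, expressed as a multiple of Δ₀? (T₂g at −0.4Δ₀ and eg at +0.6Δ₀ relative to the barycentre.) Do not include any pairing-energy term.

Configuration: t₂g⁶ eg².
CFSE = 6(-0.4Δ₀) + 2(0.6Δ₀) = -2.4Δ₀ + 1.2Δ₀ = -1.2Δ₀.

-1.2 Δ₀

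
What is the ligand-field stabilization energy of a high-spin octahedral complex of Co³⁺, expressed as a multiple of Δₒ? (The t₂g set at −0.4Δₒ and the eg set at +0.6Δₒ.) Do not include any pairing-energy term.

Co sits in group 9; removing 3 electrons leaves Co³⁺ with 9 − 3 = 6 d electrons.
Configuration: t₂g⁴ eg².
CFSE = 4(-0.4Δₒ) + 2(0.6Δₒ) = -1.6Δₒ + 1.2Δₒ = -0.4Δₒ.

-0.4 Δₒ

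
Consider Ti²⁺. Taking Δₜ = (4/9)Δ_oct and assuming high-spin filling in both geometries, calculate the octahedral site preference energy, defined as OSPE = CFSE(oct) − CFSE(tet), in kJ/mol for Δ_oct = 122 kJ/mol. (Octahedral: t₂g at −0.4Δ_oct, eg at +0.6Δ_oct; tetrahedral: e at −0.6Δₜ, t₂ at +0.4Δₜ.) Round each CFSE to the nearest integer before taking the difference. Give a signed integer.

Ti²⁺: group 4, so d-count = 4 − 2 = 2.
Octahedral (high-spin): t2g^2 e_g^0, CFSE = 2(−0.4) + 0(+0.6) = -0.8Δ_oct = -0.8 × 122 = -98 kJ/mol.
In a tetrahedral site the filling is e^2 t2^0: CFSE(tet) = -1.2Δₜ = -1.2 × (4/9)(122) = -65 kJ/mol.
OSPE = CFSE(oct) − CFSE(tet) = -98 − (-65) = -33 kJ/mol.

-33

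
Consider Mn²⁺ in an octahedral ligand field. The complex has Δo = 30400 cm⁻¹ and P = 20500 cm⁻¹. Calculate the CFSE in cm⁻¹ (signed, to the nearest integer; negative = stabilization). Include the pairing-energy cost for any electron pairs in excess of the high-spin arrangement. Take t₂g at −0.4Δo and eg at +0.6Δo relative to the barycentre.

Mn is in group 7, so Mn²⁺ is d⁵ (7 − 2 = 5).
With Δo > P the complex is low-spin.
Filling d⁵ accordingly: t₂g⁵ eg⁰.
Orbital CFSE = -2.0Δo = -2.0 × 30400 = -60800 cm⁻¹.
Excess pairs vs high-spin: 2 − 0 = 2; pairing cost = +41000 cm⁻¹.
Net CFSE = -60800 + 41000 = -19800 cm⁻¹.

-19800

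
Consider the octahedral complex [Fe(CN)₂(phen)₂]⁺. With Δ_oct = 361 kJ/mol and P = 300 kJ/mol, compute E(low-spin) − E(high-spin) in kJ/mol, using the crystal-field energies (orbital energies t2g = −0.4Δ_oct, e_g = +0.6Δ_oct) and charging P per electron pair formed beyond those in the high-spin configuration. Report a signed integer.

Ligand charges: 2×(-1) from CN⁻ and 2×(+0) from phen sum to -2; with overall charge +1, Fe is +3.
Group 8 minus oxidation state +3 gives a d⁵ configuration for Fe³⁺.
High-spin d⁵ fills as t2g^3 e_g^2 with CFSE 3(−0.4) + 2(+0.6) = 0.0Δ_oct = 0 kJ/mol.
Low-spin: t2g^5 e_g^0, orbital CFSE = -2.0Δ_oct = -722 kJ/mol; plus 2 excess pairs × P = +600 kJ/mol; total -122 kJ/mol.
E(LS) − E(HS) = -122 − (0) = -122 kJ/mol.

-122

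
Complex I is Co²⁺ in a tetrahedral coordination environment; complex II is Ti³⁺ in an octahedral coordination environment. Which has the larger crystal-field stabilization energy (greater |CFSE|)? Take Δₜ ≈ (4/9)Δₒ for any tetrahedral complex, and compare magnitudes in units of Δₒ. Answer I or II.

I: Group 9 minus oxidation state +2 gives a d⁷ configuration for Co²⁺; Tetrahedral splitting is small, so the complex is high-spin; e^4 t2^3, CFSE = -1.2Δₜ ≈ -0.53Δₒ.
II: Group 4 minus oxidation state +3 gives a d¹ configuration for Ti³⁺; t₂g¹ eg⁰, CFSE = -0.4Δₒ.
So I has the larger |CFSE|.

I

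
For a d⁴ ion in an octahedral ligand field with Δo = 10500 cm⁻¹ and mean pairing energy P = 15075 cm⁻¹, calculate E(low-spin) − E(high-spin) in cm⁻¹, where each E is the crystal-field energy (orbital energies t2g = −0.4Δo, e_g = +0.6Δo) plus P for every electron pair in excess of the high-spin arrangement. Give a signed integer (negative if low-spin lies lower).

4575

In the high-spin limit (t2g^3 e_g^1) the orbital term is -0.6Δo = -6300 cm⁻¹, with no excess pairing.
Low-spin t2g^4 e_g^0 gives -1.6Δo = -16800 cm⁻¹, but forming 1 extra pair costs 1P = 15075 cm⁻¹, so E(LS) = -16800 + 15075 = -1725 cm⁻¹.
Thus E(LS) − E(HS) = 4575 cm⁻¹.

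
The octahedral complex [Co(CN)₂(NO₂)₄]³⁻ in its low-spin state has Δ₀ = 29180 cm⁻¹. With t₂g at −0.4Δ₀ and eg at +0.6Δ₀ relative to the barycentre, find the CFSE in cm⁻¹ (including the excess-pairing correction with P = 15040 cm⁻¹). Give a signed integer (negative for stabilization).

Ligand charges: 2×(-1) from CN⁻ and 4×(-1) from NO₂⁻ sum to -6; with overall charge -3, Co is +3.
Co³⁺: group 9, so d-count = 9 − 3 = 6.
The d⁶ electrons fill as t₂g⁶ eg⁰.
CFSE(orbital) = 6×(-0.4Δ₀) + 0×(0.6Δ₀) = -2.4Δ₀; with Δ₀ = 29180 cm⁻¹ that is -70032 cm⁻¹.
Pairing penalty: 3 pairs vs 1 in the high-spin reference → 2 extra × P = 30080 cm⁻¹.
Overall CFSE = -70032 + 30080 = -39952 cm⁻¹.

-39952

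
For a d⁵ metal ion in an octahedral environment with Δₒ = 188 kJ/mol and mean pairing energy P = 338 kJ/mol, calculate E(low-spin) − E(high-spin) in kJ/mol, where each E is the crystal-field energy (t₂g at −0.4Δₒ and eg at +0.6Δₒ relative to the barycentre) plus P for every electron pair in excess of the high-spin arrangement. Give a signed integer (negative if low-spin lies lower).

300

In the high-spin limit (t₂g³ eg²) the orbital term is 0.0Δₒ = 0 kJ/mol, with no excess pairing.
For low-spin the configuration is t₂g⁵ eg⁰: orbital energy -2.0 × 188 = -376 kJ/mol, and 2 additional pairs relative to high-spin add 676 kJ/mol, giving 300 kJ/mol.
E(LS) − E(HS) = 300 − (0) = 300 kJ/mol.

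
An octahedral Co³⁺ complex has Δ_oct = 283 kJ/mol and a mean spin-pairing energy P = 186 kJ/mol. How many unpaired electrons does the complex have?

Co is in group 9, so Co³⁺ is d⁶ (9 − 3 = 6).
With Δ_oct > P the complex is low-spin.
Configuration: t₂g⁶ eg⁰.
Unpaired electrons: 0.

0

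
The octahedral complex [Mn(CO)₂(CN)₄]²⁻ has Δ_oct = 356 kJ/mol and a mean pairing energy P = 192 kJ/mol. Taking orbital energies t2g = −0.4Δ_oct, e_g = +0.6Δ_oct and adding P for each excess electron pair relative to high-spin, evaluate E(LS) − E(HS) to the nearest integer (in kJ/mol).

Ligand charges: 2×(+0) from CO and 4×(-1) from CN⁻ sum to -4; with overall charge -2, Mn is +2.
Mn sits in group 7; removing 2 electrons leaves Mn²⁺ with 7 − 2 = 5 d electrons.
In the high-spin limit (t2g^3 e_g^2) the orbital term is 0.0Δ_oct = 0 kJ/mol, with no excess pairing.
For low-spin the configuration is t2g^5 e_g^0: orbital energy -2.0 × 356 = -712 kJ/mol, and 2 additional pairs relative to high-spin add 384 kJ/mol, giving -328 kJ/mol.
E(LS) − E(HS) = -328 − (0) = -328 kJ/mol.

-328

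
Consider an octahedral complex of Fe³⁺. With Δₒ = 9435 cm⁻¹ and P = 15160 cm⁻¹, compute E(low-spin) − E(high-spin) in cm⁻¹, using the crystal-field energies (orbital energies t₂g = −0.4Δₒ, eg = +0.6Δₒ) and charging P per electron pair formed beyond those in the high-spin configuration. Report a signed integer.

11450

Fe is in group 8, so Fe³⁺ is d⁵ (8 − 3 = 5).
In the high-spin limit (t₂g³ eg²) the orbital term is 0.0Δₒ = 0 cm⁻¹, with no excess pairing.
Low-spin: t₂g⁵ eg⁰, orbital CFSE = -2.0Δₒ = -18870 cm⁻¹; plus 2 excess pairs × P = +30320 cm⁻¹; total 11450 cm⁻¹.
The difference is 11450 − (0) = 11450 cm⁻¹, so high-spin lies lower.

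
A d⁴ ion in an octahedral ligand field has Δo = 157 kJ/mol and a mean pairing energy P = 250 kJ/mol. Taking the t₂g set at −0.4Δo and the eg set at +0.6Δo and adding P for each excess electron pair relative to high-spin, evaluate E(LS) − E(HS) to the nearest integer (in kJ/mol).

93

In the high-spin limit (t₂g³ eg¹) the orbital term is -0.6Δo = -94 kJ/mol, with no excess pairing.
For low-spin the configuration is t₂g⁴ eg⁰: orbital energy -1.6 × 157 = -251 kJ/mol, and 1 additional pair relative to high-spin adds 250 kJ/mol, giving -1 kJ/mol.
Thus E(LS) − E(HS) = 93 kJ/mol.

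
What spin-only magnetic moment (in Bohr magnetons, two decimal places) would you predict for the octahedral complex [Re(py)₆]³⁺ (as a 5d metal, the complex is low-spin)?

py is neutral, so the +3 overall charge sits on Re: oxidation state +3.
Re sits in group 7; removing 3 electrons leaves Re³⁺ with 7 − 3 = 4 d electrons.
Configuration: t2g^4 e_g^0 → 2 unpaired electrons.
μ(spin-only) = √[2(2+2)] = √8 ≈ 2.83 Bohr magnetons.

2.83 Bohr magnetons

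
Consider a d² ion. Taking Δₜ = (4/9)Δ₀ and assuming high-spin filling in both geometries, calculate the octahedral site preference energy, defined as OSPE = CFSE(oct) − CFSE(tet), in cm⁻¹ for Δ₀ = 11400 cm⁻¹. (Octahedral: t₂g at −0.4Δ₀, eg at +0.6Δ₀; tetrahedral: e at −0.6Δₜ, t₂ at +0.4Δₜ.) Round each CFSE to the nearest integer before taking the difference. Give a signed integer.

Octahedral (high-spin): t2g^2 e_g^0, CFSE = 2(−0.4) + 0(+0.6) = -0.8Δ₀ = -0.8 × 11400 = -9120 cm⁻¹.
Tetrahedral: e^2 t2^0, CFSE = 2(−0.6) + 0(+0.4) = -1.2Δₜ = -1.2 × (4/9) × 11400 = -6080 cm⁻¹.
OSPE = CFSE(oct) − CFSE(tet) = -9120 − (-6080) = -3040 cm⁻¹.

-3040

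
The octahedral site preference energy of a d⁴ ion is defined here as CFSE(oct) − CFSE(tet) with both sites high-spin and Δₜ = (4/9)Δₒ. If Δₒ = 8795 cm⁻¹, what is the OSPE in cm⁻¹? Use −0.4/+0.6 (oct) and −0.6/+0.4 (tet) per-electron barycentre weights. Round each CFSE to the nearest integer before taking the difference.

-3713

Octahedral (high-spin): t₂g³ eg¹, CFSE = 3(−0.4) + 1(+0.6) = -0.6Δₒ = -0.6 × 8795 = -5277 cm⁻¹.
In a tetrahedral site the filling is e² t₂²: CFSE(tet) = -0.4Δₜ = -0.4 × (4/9)(8795) = -1564 cm⁻¹.
Subtracting, OSPE = -5277 − (-1564) = -3713 cm⁻¹.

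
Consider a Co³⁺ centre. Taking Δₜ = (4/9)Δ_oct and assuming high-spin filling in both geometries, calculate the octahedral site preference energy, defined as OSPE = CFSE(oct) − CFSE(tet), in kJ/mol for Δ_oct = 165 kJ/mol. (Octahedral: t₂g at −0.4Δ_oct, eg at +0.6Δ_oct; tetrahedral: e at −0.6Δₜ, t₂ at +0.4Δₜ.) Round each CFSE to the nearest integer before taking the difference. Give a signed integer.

Co sits in group 9; removing 3 electrons leaves Co³⁺ with 9 − 3 = 6 d electrons.
In an octahedral site d⁶ (HS) is t2g^4 e_g^2, giving CFSE(oct) = -0.4Δ_oct = -66 kJ/mol.
Tetrahedral e^3 t2^3 gives -0.6Δₜ = -0.6 × (4/9) × 165 = -44 kJ/mol.
Subtracting, OSPE = -66 − (-44) = -22 kJ/mol.

-22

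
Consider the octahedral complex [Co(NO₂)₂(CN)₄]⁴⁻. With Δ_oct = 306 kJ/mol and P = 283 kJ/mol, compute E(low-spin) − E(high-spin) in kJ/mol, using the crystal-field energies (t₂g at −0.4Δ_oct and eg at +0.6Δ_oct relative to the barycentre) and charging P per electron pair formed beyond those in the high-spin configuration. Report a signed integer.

-23

Ligand charges: 2×(-1) from NO₂⁻ and 4×(-1) from CN⁻ sum to -6; with overall charge -4, Co is +2.
Group 9 minus oxidation state +2 gives a d⁷ configuration for Co²⁺.
In the high-spin limit (t₂g⁵ eg²) the orbital term is -0.8Δ_oct = -245 kJ/mol, with no excess pairing.
Low-spin t₂g⁶ eg¹ gives -1.8Δ_oct = -551 kJ/mol, but forming 1 extra pair costs 1P = 283 kJ/mol, so E(LS) = -551 + 283 = -268 kJ/mol.
E(LS) − E(HS) = -268 − (-245) = -23 kJ/mol.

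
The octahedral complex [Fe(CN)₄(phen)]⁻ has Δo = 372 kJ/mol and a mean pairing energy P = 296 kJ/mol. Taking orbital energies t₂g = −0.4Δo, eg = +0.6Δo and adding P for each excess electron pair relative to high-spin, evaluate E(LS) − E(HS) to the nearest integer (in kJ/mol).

-152

Ligand charges: 4×(-1) from CN⁻ and 1×(+0) from phen sum to -4; with overall charge -1, Fe is +3.
Group 8 minus oxidation state +3 gives a d⁵ configuration for Fe³⁺.
High-spin d⁵ fills as t₂g³ eg² with CFSE 3(−0.4) + 2(+0.6) = 0.0Δo = 0 kJ/mol.
Low-spin: t₂g⁵ eg⁰, orbital CFSE = -2.0Δo = -744 kJ/mol; plus 2 excess pairs × P = +592 kJ/mol; total -152 kJ/mol.
E(LS) − E(HS) = -152 − (0) = -152 kJ/mol.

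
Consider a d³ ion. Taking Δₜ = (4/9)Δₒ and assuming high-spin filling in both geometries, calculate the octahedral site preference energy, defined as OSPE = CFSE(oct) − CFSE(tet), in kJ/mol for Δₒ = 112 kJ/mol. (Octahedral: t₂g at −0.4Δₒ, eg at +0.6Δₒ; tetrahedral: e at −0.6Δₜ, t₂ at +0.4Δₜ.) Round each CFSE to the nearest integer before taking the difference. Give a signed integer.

Octahedral (high-spin): t2g^3 e_g^0, CFSE = 3(−0.4) + 0(+0.6) = -1.2Δₒ = -1.2 × 112 = -134 kJ/mol.
In a tetrahedral site the filling is e^2 t2^1: CFSE(tet) = -0.8Δₜ = -0.8 × (4/9)(112) = -40 kJ/mol.
OSPE = -134 − (-40) = -94 kJ/mol.

-94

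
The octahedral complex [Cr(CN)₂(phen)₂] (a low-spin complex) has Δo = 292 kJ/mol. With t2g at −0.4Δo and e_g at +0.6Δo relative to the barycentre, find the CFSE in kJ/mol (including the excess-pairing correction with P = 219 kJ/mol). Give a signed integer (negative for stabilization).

Ligand charges: 2×(-1) from CN⁻ and 2×(+0) from phen sum to -2; with overall charge +0, Cr is +2.
Cr²⁺: group 6, so d-count = 6 − 2 = 4.
The d⁴ electrons fill as t2g^4 e_g^0.
CFSE(orbital) = 4×(-0.4Δo) + 0×(0.6Δo) = -1.6Δo; with Δo = 292 kJ/mol that is -467 kJ/mol.
Relative to high-spin t2g^3 e_g^1 (0 paired), the low-spin configuration has 1 additional pair, contributing +1 × 219 = +219 kJ/mol.
Overall CFSE = -467 + 219 = -248 kJ/mol.

-248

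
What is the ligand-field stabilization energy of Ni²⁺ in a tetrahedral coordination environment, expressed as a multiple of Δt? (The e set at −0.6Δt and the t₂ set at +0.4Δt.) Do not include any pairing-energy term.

-0.8 Δt

Group 10 minus oxidation state +2 gives a d⁸ configuration for Ni²⁺.
Tetrahedral splitting is small, so the complex is high-spin.
Configuration: e⁴ t₂⁴.
CFSE = 4(-0.6Δt) + 4(0.4Δt) = -2.4Δt + 1.6Δt = -0.8Δt.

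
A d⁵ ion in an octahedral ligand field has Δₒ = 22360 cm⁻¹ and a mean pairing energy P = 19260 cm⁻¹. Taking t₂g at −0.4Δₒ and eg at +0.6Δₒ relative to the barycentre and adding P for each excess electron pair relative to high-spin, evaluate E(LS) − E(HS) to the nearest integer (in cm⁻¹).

High-spin d⁵ fills as t₂g³ eg² with CFSE 3(−0.4) + 2(+0.6) = 0.0Δₒ = 0 cm⁻¹.
Low-spin: t₂g⁵ eg⁰, orbital CFSE = -2.0Δₒ = -44720 cm⁻¹; plus 2 excess pairs × P = +38520 cm⁻¹; total -6200 cm⁻¹.
Thus E(LS) − E(HS) = -6200 cm⁻¹.

-6200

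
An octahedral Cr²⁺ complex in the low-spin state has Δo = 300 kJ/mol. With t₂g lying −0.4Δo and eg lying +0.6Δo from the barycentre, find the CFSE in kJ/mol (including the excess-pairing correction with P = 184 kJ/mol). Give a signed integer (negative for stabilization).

Cr is in group 6, so Cr²⁺ is d⁴ (6 − 2 = 4).
Electron filling gives t₂g⁴ eg⁰.
The orbital stabilization is -1.6Δo = -1.6 × 300 = -480 kJ/mol.
Relative to high-spin t₂g³ eg¹ (0 paired), the low-spin configuration has 1 additional pair, contributing +1 × 184 = +184 kJ/mol.
Combining: -480 + 184 = -296 kJ/mol.

-296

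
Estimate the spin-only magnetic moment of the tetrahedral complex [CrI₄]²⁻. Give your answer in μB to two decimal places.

Each I⁻ contributes -1; 4 × (-1) = -4. With overall charge -2, Cr is in the +2 oxidation state.
Cr sits in group 6; removing 2 electrons leaves Cr²⁺ with 6 − 2 = 4 d electrons.
Tetrahedral splitting is small, so the complex is high-spin.
Configuration: e² t₂² → 4 unpaired electrons.
μ(spin-only) = √[4(4+2)] = √24 ≈ 4.90 μB.

4.90 μB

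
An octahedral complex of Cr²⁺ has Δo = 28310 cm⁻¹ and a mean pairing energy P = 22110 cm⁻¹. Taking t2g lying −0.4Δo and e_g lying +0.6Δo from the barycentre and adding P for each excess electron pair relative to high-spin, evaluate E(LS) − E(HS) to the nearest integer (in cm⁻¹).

-6200

Cr is in group 6, so Cr²⁺ is d⁴ (6 − 2 = 4).
In the high-spin limit (t2g^3 e_g^1) the orbital term is -0.6Δo = -16986 cm⁻¹, with no excess pairing.
Low-spin t2g^4 e_g^0 gives -1.6Δo = -45296 cm⁻¹, but forming 1 extra pair costs 1P = 22110 cm⁻¹, so E(LS) = -45296 + 22110 = -23186 cm⁻¹.
E(LS) − E(HS) = -23186 − (-16986) = -6200 cm⁻¹.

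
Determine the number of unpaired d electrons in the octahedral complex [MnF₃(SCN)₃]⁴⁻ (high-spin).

5

Ligand charges: 3×(-1) from F⁻ and 3×(-1) from SCN⁻ sum to -6; with overall charge -4, Mn is +2.
Mn²⁺: group 7, so d-count = 7 − 2 = 5.
Configuration: t2g^3 e_g^2, giving 5 unpaired electrons.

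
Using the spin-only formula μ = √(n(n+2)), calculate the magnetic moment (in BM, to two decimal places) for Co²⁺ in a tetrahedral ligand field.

Co²⁺: group 9, so d-count = 9 − 2 = 7.
With tetrahedral geometry the complex is necessarily high-spin.
Configuration: e^4 t2^3 → 3 unpaired electrons.
μ(spin-only) = √[3(3+2)] = √15 ≈ 3.87 BM.

3.87 BM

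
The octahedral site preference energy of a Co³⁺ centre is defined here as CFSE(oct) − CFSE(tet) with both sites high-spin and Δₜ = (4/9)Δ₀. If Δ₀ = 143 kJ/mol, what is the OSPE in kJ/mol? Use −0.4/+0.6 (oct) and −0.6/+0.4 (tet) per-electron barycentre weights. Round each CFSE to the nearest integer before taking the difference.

-19

Co³⁺: group 9, so d-count = 9 − 3 = 6.
In an octahedral site d⁶ (HS) is t₂g⁴ eg², giving CFSE(oct) = -0.4Δ₀ = -57 kJ/mol.
Tetrahedral: e³ t₂³, CFSE = 3(−0.6) + 3(+0.4) = -0.6Δₜ = -0.6 × (4/9) × 143 = -38 kJ/mol.
OSPE = CFSE(oct) − CFSE(tet) = -57 − (-38) = -19 kJ/mol.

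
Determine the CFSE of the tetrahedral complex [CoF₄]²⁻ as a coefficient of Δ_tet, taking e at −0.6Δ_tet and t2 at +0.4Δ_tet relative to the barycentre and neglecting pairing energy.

Each F⁻ contributes -1; 4 × (-1) = -4. With overall charge -2, Co is in the +2 oxidation state.
Group 9 minus oxidation state +2 gives a d⁷ configuration for Co²⁺.
Tetrahedral splitting is small, so the complex is high-spin.
Configuration: e^4 t2^3.
CFSE = 4(-0.6Δ_tet) + 3(0.4Δ_tet) = -2.4Δ_tet + 1.2Δ_tet = -1.2Δ_tet.

-1.2 Δ_tet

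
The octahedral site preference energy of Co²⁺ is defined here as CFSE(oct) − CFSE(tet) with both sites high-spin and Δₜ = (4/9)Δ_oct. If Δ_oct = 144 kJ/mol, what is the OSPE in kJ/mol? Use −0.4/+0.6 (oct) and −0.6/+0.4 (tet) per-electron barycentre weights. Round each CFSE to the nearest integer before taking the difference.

-38

Co²⁺: group 9, so d-count = 9 − 2 = 7.
Octahedral (high-spin): t2g^5 e_g^2, CFSE = 5(−0.4) + 2(+0.6) = -0.8Δ_oct = -0.8 × 144 = -115 kJ/mol.
Tetrahedral e^4 t2^3 gives -1.2Δₜ = -1.2 × (4/9) × 144 = -77 kJ/mol.
OSPE = CFSE(oct) − CFSE(tet) = -115 − (-77) = -38 kJ/mol.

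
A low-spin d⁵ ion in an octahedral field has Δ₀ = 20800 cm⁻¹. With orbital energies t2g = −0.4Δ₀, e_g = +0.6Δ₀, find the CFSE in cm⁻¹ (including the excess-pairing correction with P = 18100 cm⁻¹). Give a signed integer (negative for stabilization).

-5400

Configuration: t2g^5 e_g^0.
Orbital CFSE = 5(-0.4) + 0(0.6) = -2.0Δ₀ = -2.0 × 20800 = -41600 cm⁻¹.
High-spin d⁵ would be t2g^3 e_g^2 with 0 pairs; low-spin has 2, so 2 excess pairs cost +2P = +36200 cm⁻¹.
Overall CFSE = -41600 + 36200 = -5400 cm⁻¹.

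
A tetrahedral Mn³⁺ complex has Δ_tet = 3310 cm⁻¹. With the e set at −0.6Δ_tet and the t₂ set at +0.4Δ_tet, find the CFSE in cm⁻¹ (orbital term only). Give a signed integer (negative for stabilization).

Mn sits in group 7; removing 3 electrons leaves Mn³⁺ with 7 − 3 = 4 d electrons.
With tetrahedral geometry the complex is necessarily high-spin.
The d⁴ electrons fill as e² t₂².
CFSE(orbital) = 2×(-0.6Δ_tet) + 2×(0.4Δ_tet) = -0.4Δ_tet; with Δ_tet = 3310 cm⁻¹ that is -1324 cm⁻¹.

-1324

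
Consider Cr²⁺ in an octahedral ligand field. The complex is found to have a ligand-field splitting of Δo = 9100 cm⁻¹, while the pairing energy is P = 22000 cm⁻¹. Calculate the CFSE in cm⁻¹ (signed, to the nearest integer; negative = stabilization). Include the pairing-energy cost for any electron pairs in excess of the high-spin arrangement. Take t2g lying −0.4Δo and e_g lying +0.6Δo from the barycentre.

Cr is in group 6, so Cr²⁺ is d⁴ (6 − 2 = 4).
Since Δo = 9100 cm⁻¹ < P = 22000 cm⁻¹, the complex adopts the high-spin configuration.
That gives t2g^3 e_g^1.
Orbital CFSE = -0.6Δo = -0.6 × 9100 = -5460 cm⁻¹.
High-spin has no excess pairs, so no pairing correction applies.

-5460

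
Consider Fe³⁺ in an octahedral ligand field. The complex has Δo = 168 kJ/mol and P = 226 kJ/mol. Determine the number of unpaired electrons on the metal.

5

Fe sits in group 8; removing 3 electrons leaves Fe³⁺ with 8 − 3 = 5 d electrons.
Here Δo < P (168 < 226), so the high-spin state is favoured.
Configuration: t₂g³ eg².
Unpaired electrons: 5.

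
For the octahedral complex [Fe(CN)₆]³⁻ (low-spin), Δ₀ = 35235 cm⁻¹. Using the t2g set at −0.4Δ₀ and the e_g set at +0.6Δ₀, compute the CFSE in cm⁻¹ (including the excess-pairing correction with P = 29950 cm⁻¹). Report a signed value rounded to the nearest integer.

-10570

Each CN⁻ contributes -1; 6 × (-1) = -6. With overall charge -3, Fe is in the +3 oxidation state.
Fe sits in group 8; removing 3 electrons leaves Fe³⁺ with 8 − 3 = 5 d electrons.
Configuration: t2g^5 e_g^0.
The orbital stabilization is -2.0Δ₀ = -2.0 × 35235 = -70470 cm⁻¹.
High-spin d⁵ would be t2g^3 e_g^2 with 0 pairs; low-spin has 2, so 2 excess pairs cost +2P = +59900 cm⁻¹.
Combining: -70470 + 59900 = -10570 cm⁻¹.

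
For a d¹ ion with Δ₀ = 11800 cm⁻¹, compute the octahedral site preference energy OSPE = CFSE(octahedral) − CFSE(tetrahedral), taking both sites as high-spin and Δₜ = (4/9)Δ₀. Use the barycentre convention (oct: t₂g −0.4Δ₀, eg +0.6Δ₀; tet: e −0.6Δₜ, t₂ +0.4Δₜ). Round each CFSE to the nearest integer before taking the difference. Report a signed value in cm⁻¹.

-1573

Octahedral high-spin t₂g¹ eg⁰: CFSE = -0.4 × 11800 = -4720 cm⁻¹.
Tetrahedral: e¹ t₂⁰, CFSE = 1(−0.6) + 0(+0.4) = -0.6Δₜ = -0.6 × (4/9) × 11800 = -3147 cm⁻¹.
Subtracting, OSPE = -4720 − (-3147) = -1573 cm⁻¹.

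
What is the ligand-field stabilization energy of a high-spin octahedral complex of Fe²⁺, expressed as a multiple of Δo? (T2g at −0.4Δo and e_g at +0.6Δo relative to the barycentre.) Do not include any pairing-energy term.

Fe sits in group 8; removing 2 electrons leaves Fe²⁺ with 8 − 2 = 6 d electrons.
Configuration: t2g^4 e_g^2.
CFSE = 4(-0.4Δo) + 2(0.6Δo) = -1.6Δo + 1.2Δo = -0.4Δo.

-0.4 Δo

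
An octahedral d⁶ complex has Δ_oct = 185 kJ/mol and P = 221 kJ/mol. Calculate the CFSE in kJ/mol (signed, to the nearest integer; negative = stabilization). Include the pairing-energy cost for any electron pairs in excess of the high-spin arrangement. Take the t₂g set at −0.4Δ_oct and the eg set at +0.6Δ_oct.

Δ_oct < P, so pairing is avoided: the ground state is high-spin.
Configuration: t₂g⁴ eg².
Orbital CFSE = -0.4Δ_oct = -0.4 × 185 = -74 kJ/mol.
High-spin has no excess pairs, so no pairing correction applies.

-74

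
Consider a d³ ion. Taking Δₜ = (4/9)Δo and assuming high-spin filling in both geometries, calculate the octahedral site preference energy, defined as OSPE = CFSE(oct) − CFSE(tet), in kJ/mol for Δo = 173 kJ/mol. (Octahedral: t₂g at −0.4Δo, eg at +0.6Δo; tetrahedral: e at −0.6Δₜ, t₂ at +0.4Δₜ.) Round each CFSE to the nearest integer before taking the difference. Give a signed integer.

-146

Octahedral high-spin t₂g³ eg⁰: CFSE = -1.2 × 173 = -208 kJ/mol.
Tetrahedral e² t₂¹ gives -0.8Δₜ = -0.8 × (4/9) × 173 = -62 kJ/mol.
Subtracting, OSPE = -208 − (-62) = -146 kJ/mol.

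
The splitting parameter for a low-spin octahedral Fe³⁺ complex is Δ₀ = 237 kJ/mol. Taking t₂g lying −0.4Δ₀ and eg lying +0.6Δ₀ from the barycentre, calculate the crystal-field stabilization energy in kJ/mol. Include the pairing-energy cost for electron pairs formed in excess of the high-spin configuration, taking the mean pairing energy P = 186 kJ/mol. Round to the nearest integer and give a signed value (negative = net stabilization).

-102

Group 8 minus oxidation state +3 gives a d⁵ configuration for Fe³⁺.
Configuration: t₂g⁵ eg⁰.
The orbital stabilization is -2.0Δ₀ = -2.0 × 237 = -474 kJ/mol.
Relative to high-spin t₂g³ eg² (0 paired), the low-spin configuration has 2 additional pairs, contributing +2 × 186 = +372 kJ/mol.
Overall CFSE = -474 + 372 = -102 kJ/mol.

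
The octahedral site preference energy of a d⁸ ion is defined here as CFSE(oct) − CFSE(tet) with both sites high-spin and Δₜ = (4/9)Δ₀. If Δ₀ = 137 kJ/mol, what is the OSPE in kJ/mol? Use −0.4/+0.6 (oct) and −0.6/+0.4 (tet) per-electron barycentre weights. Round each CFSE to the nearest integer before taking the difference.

-115

Octahedral high-spin t2g^6 e_g^2: CFSE = -1.2 × 137 = -164 kJ/mol.
Tetrahedral e^4 t2^4 gives -0.8Δₜ = -0.8 × (4/9) × 137 = -49 kJ/mol.
OSPE = -164 − (-49) = -115 kJ/mol.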